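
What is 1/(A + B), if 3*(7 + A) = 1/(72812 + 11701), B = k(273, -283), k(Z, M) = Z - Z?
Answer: -253539/1774772 ≈ -0.14286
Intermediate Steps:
k(Z, M) = 0
B = 0
A = -1774772/253539 (A = -7 + 1/(3*(72812 + 11701)) = -7 + (⅓)/84513 = -7 + (⅓)*(1/84513) = -7 + 1/253539 = -1774772/253539 ≈ -7.0000)
1/(A + B) = 1/(-1774772/253539 + 0) = 1/(-1774772/253539) = -253539/1774772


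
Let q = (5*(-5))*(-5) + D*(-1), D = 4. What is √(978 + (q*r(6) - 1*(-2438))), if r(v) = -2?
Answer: 23*√6 ≈ 56.338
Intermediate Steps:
q = 121 (q = (5*(-5))*(-5) + 4*(-1) = -25*(-5) - 4 = 125 - 4 = 121)
√(978 + (q*r(6) - 1*(-2438))) = √(978 + (121*(-2) - 1*(-2438))) = √(978 + (-242 + 2438)) = √(978 + 2196) = √3174 = 23*√6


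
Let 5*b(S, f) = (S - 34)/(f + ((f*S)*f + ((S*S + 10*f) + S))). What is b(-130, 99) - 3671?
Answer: -23058854041/6281355 ≈ -3671.0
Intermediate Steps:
b(S, f) = (-34 + S)/(5*(S + S**2 + 11*f + S*f**2)) (b(S, f) = ((S - 34)/(f + ((f*S)*f + ((S*S + 10*f) + S))))/5 = ((-34 + S)/(f + ((S*f)*f + ((S**2 + 10*f) + S))))/5 = ((-34 + S)/(f + (S*f**2 + (S + S**2 + 10*f))))/5 = ((-34 + S)/(f + (S + S**2 + 10*f + S*f**2)))/5 = ((-34 + S)/(S + S**2 + 11*f + S*f**2))/5 = (-34 + S)/(5*(S + S**2 + 11*f + S*f**2)))
b(-130, 99) - 3671 = (-34/5 + (1/5)*(-130))/(-130 + (-130)**2 + 11*99 - 130*99**2) - 3671 = (-34/5 - 26)/(-130 + 16900 + 1089 - 130*9801) - 3671 = -164/5/(-130 + 16900 + 1089 - 1274130) - 3671 = -164/5/(-1256271) - 3671 = -1/1256271*(-164/5) - 3671 = 164/6281355 - 3671 = -23058854041/6281355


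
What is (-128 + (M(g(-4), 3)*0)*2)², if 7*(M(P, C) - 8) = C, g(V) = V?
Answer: 16384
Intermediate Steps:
M(P, C) = 8 + C/7
(-128 + (M(g(-4), 3)*0)*2)² = (-128 + ((8 + (⅐)*3)*0)*2)² = (-128 + ((8 + 3/7)*0)*2)² = (-128 + ((59/7)*0)*2)² = (-128 + 0*2)² = (-128 + 0)² = (-128)² = 16384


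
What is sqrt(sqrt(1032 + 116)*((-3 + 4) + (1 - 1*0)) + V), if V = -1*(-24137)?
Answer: sqrt(24137 + 4*sqrt(287)) ≈ 155.58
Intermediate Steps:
V = 24137
sqrt(sqrt(1032 + 116)*((-3 + 4) + (1 - 1*0)) + V) = sqrt(sqrt(1032 + 116)*((-3 + 4) + (1 - 1*0)) + 24137) = sqrt(sqrt(1148)*(1 + (1 + 0)) + 24137) = sqrt((2*sqrt(287))*(1 + 1) + 24137) = sqrt((2*sqrt(287))*2 + 24137) = sqrt(4*sqrt(287) + 24137) = sqrt(24137 + 4*sqrt(287))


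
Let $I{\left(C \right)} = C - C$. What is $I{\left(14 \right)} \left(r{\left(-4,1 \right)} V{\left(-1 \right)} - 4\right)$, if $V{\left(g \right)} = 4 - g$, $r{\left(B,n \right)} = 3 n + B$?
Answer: $0$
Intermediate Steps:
$r{\left(B,n \right)} = B + 3 n$
$I{\left(C \right)} = 0$
$I{\left(14 \right)} \left(r{\left(-4,1 \right)} V{\left(-1 \right)} - 4\right) = 0 \left(\left(-4 + 3 \cdot 1\right) \left(4 - -1\right) - 4\right) = 0 \left(\left(-4 + 3\right) \left(4 + 1\right) - 4\right) = 0 \left(\left(-1\right) 5 - 4\right) = 0 \left(-5 - 4\right) = 0 \left(-9\right) = 0$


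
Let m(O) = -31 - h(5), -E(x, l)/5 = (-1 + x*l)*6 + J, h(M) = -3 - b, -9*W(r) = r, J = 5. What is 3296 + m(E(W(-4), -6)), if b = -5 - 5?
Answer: 3258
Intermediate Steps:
W(r) = -r/9
b = -10
h(M) = 7 (h(M) = -3 - 1*(-10) = -3 + 10 = 7)
E(x, l) = 5 - 30*l*x (E(x, l) = -5*((-1 + x*l)*6 + 5) = -5*((-1 + l*x)*6 + 5) = -5*((-6 + 6*l*x) + 5) = -5*(-1 + 6*l*x) = 5 - 30*l*x)
m(O) = -38 (m(O) = -31 - 1*7 = -31 - 7 = -38)
3296 + m(E(W(-4), -6)) = 3296 - 38 = 3258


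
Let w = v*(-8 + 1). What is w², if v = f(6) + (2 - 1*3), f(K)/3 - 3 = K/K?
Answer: 5929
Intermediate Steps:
f(K) = 12 (f(K) = 9 + 3*(K/K) = 9 + 3*1 = 9 + 3 = 12)
v = 11 (v = 12 + (2 - 1*3) = 12 + (2 - 3) = 12 - 1 = 11)
w = -77 (w = 11*(-8 + 1) = 11*(-7) = -77)
w² = (-77)² = 5929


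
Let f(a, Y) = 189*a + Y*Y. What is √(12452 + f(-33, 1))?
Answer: 2*√1554 ≈ 78.842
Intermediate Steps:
f(a, Y) = Y² + 189*a (f(a, Y) = 189*a + Y² = Y² + 189*a)
√(12452 + f(-33, 1)) = √(12452 + (1² + 189*(-33))) = √(12452 + (1 - 6237)) = √(12452 - 6236) = √6216 = 2*√1554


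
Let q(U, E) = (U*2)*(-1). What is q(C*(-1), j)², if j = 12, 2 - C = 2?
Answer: 0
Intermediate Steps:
C = 0 (C = 2 - 1*2 = 2 - 2 = 0)
q(U, E) = -2*U (q(U, E) = (2*U)*(-1) = -2*U)
q(C*(-1), j)² = (-0*(-1))² = (-2*0)² = 0² = 0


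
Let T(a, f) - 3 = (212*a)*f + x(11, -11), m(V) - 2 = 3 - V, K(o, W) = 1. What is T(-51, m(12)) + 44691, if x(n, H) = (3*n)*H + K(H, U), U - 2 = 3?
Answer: 120016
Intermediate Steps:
U = 5 (U = 2 + 3 = 5)
m(V) = 5 - V (m(V) = 2 + (3 - V) = 5 - V)
x(n, H) = 1 + 3*H*n (x(n, H) = (3*n)*H + 1 = 3*H*n + 1 = 1 + 3*H*n)
T(a, f) = -359 + 212*a*f (T(a, f) = 3 + ((212*a)*f + (1 + 3*(-11)*11)) = 3 + (212*a*f + (1 - 363)) = 3 + (212*a*f - 362) = 3 + (-362 + 212*a*f) = -359 + 212*a*f)
T(-51, m(12)) + 44691 = (-359 + 212*(-51)*(5 - 1*12)) + 44691 = (-359 + 212*(-51)*(5 - 12)) + 44691 = (-359 + 212*(-51)*(-7)) + 44691 = (-359 + 75684) + 44691 = 75325 + 44691 = 120016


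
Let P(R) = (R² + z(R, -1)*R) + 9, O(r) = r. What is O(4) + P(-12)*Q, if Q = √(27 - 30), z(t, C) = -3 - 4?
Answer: 4 + 237*I*√3 ≈ 4.0 + 410.5*I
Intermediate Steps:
z(t, C) = -7
P(R) = 9 + R² - 7*R (P(R) = (R² - 7*R) + 9 = 9 + R² - 7*R)
Q = I*√3 (Q = √(-3) = I*√3 ≈ 1.732*I)
O(4) + P(-12)*Q = 4 + (9 + (-12)² - 7*(-12))*(I*√3) = 4 + (9 + 144 + 84)*(I*√3) = 4 + 237*(I*√3) = 4 + 237*I*√3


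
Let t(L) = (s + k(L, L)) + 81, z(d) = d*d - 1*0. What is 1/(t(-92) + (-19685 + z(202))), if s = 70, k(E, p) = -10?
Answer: 1/21260 ≈ 4.7037e-5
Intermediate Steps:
z(d) = d**2 (z(d) = d**2 + 0 = d**2)
t(L) = 141 (t(L) = (70 - 10) + 81 = 60 + 81 = 141)
1/(t(-92) + (-19685 + z(202))) = 1/(141 + (-19685 + 202**2)) = 1/(141 + (-19685 + 40804)) = 1/(141 + 21119) = 1/21260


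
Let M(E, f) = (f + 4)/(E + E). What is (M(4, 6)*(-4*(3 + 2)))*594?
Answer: -14850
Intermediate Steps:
M(E, f) = (4 + f)/(2*E) (M(E, f) = (4 + f)/((2*E)) = (4 + f)*(1/(2*E)) = (4 + f)/(2*E))
(M(4, 6)*(-4*(3 + 2)))*594 = (((½)*(4 + 6)/4)*(-4*(3 + 2)))*594 = (((½)*(¼)*10)*(-4*5))*594 = ((5/4)*(-20))*594 = -25*594 = -14850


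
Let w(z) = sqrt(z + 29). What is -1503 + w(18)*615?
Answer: -1503 + 615*sqrt(47) ≈ 2713.2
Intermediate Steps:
w(z) = sqrt(29 + z)
-1503 + w(18)*615 = -1503 + sqrt(29 + 18)*615 = -1503 + sqrt(47)*615 = -1503 + 615*sqrt(47)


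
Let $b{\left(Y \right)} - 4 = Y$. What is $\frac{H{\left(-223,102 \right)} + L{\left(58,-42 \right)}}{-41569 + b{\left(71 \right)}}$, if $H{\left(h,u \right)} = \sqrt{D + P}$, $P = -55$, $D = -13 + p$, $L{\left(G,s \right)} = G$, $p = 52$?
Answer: $- \frac{29}{20747} - \frac{2 i}{20747} \approx -0.0013978 - 9.6399 \cdot 10^{-5} i$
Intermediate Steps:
$D = 39$ ($D = -13 + 52 = 39$)
$b{\left(Y \right)} = 4 + Y$
$H{\left(h,u \right)} = 4 i$ ($H{\left(h,u \right)} = \sqrt{39 - 55} = \sqrt{-16} = 4 i$)
$\frac{H{\left(-223,102 \right)} + L{\left(58,-42 \right)}}{-41569 + b{\left(71 \right)}} = \frac{4 i + 58}{-41569 + \left(4 + 71\right)} = \frac{58 + 4 i}{-41569 + 75} = \frac{58 + 4 i}{-41494} = \left(58 + 4 i\right) \left(- \frac{1}{41494}\right) = - \frac{29}{20747} - \frac{2 i}{20747}$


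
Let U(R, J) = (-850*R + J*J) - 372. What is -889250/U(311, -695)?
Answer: -889250/218303 ≈ -4.0735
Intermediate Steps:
U(R, J) = -372 + J² - 850*R (U(R, J) = (-850*R + J²) - 372 = (J² - 850*R) - 372 = -372 + J² - 850*R)
-889250/U(311, -695) = -889250/(-372 + (-695)² - 850*311) = -889250/(-372 + 483025 - 264350) = -889250/218303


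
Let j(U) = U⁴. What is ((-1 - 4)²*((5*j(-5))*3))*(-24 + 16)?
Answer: -1875000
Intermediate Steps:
((-1 - 4)²*((5*j(-5))*3))*(-24 + 16) = ((-1 - 4)²*((5*(-5)⁴)*3))*(-24 + 16) = ((-5)²*((5*625)*3))*(-8) = (25*(3125*3))*(-8) = (25*9375)*(-8) = 234375*(-8) = -1875000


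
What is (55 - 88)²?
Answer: 1089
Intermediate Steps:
(55 - 88)² = (-33)² = 1089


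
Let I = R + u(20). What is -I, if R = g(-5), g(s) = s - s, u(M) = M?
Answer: -20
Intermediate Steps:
g(s) = 0
R = 0
I = 20 (I = 0 + 20 = 20)
-I = -1*20 = -20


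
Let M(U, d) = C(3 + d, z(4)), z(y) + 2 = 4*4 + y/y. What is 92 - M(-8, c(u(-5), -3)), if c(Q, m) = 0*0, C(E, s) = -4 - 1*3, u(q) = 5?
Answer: 99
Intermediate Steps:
z(y) = 15 (z(y) = -2 + (4*4 + y/y) = -2 + (16 + 1) = -2 + 17 = 15)
C(E, s) = -7 (C(E, s) = -4 - 3 = -7)
c(Q, m) = 0
M(U, d) = -7
92 - M(-8, c(u(-5), -3)) = 92 - 1*(-7) = 92 + 7 = 99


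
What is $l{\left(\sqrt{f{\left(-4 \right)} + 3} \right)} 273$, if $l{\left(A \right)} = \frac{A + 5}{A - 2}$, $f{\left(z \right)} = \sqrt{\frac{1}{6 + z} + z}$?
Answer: $\frac{2730 + 273 \sqrt{12 + 2 i \sqrt{14}}}{-4 + \sqrt{2} \sqrt{6 + i \sqrt{14}}} \approx -932.89 - 3244.9 i$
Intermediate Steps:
$f{\left(z \right)} = \sqrt{z + \frac{1}{6 + z}}$
$l{\left(A \right)} = \frac{5 + A}{-2 + A}$
$l{\left(\sqrt{f{\left(-4 \right)} + 3} \right)} 273 = \frac{5 + \sqrt{\sqrt{\frac{1 - 4 \left(6 - 4\right)}{6 - 4}} + 3}}{-2 + \sqrt{\sqrt{\frac{1 - 4 \left(6 - 4\right)}{6 - 4}} + 3}} \cdot 273 = \frac{5 + \sqrt{\sqrt{\frac{1 - 8}{2}} + 3}}{-2 + \sqrt{\sqrt{\frac{1 - 8}{2}} + 3}} \cdot 273 = \frac{5 + \sqrt{\sqrt{\frac{1}{2} \left(-7\right)} + 3}}{-2 + \sqrt{\sqrt{\frac{1}{2} \left(-7\right)} + 3}} \cdot 273 = \frac{5 + \sqrt{\sqrt{- \frac{7}{2}} + 3}}{-2 + \sqrt{\sqrt{- \frac{7}{2}} + 3}} \cdot 273 = \frac{5 + \sqrt{\frac{i \sqrt{14}}{2} + 3}}{-2 + \sqrt{\frac{i \sqrt{14}}{2} + 3}} \cdot 273 = \frac{5 + \sqrt{3 + \frac{i \sqrt{14}}{2}}}{-2 + \sqrt{3 + \frac{i \sqrt{14}}{2}}} \cdot 273 = \frac{273 \left(5 + \sqrt{3 + \frac{i \sqrt{14}}{2}}\right)}{-2 + \sqrt{3 + \frac{i \sqrt{14}}{2}}}$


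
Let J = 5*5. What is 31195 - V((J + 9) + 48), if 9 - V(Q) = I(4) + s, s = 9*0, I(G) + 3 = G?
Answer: 31187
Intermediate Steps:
I(G) = -3 + G
J = 25
s = 0
V(Q) = 8 (V(Q) = 9 - ((-3 + 4) + 0) = 9 - (1 + 0) = 9 - 1*1 = 9 - 1 = 8)
31195 - V((J + 9) + 48) = 31195 - 1*8 = 31195 - 8 = 31187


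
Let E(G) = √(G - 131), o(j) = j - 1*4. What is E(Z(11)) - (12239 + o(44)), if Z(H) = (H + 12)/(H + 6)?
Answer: -12279 + 2*I*√9367/17 ≈ -12279.0 + 11.386*I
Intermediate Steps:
Z(H) = (12 + H)/(6 + H)
o(j) = -4 + j (o(j) = j - 4 = -4 + j)
E(G) = √(-131 + G)
E(Z(11)) - (12239 + o(44)) = √(-131 + (12 + 11)/(6 + 11)) - (12239 + (-4 + 44)) = √(-131 + 23/17) - (12239 + 40) = √(-131 + (1/17)*23) - 1*12279 = √(-131 + 23/17) - 12279 = √(-2204/17) - 12279 = 2*I*√9367/17 - 12279 = -12279 + 2*I*√9367/17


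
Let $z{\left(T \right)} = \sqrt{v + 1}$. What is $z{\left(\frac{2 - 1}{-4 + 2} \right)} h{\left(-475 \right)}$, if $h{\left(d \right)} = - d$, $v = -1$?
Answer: $0$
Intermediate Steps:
$z{\left(T \right)} = 0$ ($z{\left(T \right)} = \sqrt{-1 + 1} = \sqrt{0} = 0$)
$z{\left(\frac{2 - 1}{-4 + 2} \right)} h{\left(-475 \right)} = 0 \left(\left(-1\right) \left(-475\right)\right) = 0 \cdot 475 = 0$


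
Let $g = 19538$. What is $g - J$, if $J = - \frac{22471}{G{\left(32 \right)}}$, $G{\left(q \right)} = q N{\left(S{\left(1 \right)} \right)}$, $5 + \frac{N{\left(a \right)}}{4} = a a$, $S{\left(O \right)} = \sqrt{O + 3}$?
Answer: $\frac{2478393}{128} \approx 19362.0$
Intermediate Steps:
$S{\left(O \right)} = \sqrt{3 + O}$
$N{\left(a \right)} = -20 + 4 a^{2}$ ($N{\left(a \right)} = -20 + 4 a a = -20 + 4 a^{2}$)
$G{\left(q \right)} = - 4 q$ ($G{\left(q \right)} = q \left(-20 + 4 \left(\sqrt{3 + 1}\right)^{2}\right) = q \left(-20 + 4 \left(\sqrt{4}\right)^{2}\right) = q \left(-20 + 4 \cdot 2^{2}\right) = q \left(-20 + 4 \cdot 4\right) = q \left(-20 + 16\right) = q \left(-4\right) = - 4 q$)
$J = \frac{22471}{128}$ ($J = - \frac{22471}{\left(-4\right) 32} = - \frac{22471}{-128} = \left(-22471\right) \left(- \frac{1}{128}\right) = \frac{22471}{128} \approx 175.55$)
$g - J = 19538 - \frac{22471}{128} = \frac{2478393}{128}$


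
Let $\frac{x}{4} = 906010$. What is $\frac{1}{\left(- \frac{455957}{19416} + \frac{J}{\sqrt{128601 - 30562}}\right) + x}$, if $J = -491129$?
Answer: $\frac{133939467423222223992}{485398751212830167362090175} + \frac{185146329052224 \sqrt{98039}}{485398751212830167362090175} \approx 2.7606 \cdot 10^{-7}$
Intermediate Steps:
$x = 3624040$ ($x = 4 \cdot 906010 = 3624040$)
$\frac{1}{\left(- \frac{455957}{19416} + \frac{J}{\sqrt{128601 - 30562}}\right) + x} = \frac{1}{\left(- \frac{455957}{19416} - \frac{491129}{\sqrt{128601 - 30562}}\right) + 3624040} = \frac{1}{\left(\left(-455957\right) \frac{1}{19416} - \frac{491129}{\sqrt{98039}}\right) + 3624040} = \frac{1}{\left(- \frac{455957}{19416} - 491129 \frac{\sqrt{98039}}{98039}\right) + 3624040} = \frac{1}{\left(- \frac{455957}{19416} - \frac{491129 \sqrt{98039}}{98039}\right) + 3624040} = \frac{1}{\frac{70363904683}{19416} - \frac{491129 \sqrt{98039}}{98039}}$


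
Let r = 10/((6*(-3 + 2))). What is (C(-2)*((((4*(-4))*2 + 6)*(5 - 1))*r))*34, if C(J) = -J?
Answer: 35360/3 ≈ 11787.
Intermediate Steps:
r = -5/3 (r = 10/((6*(-1))) = 10/(-6) = 10*(-1/6) = -5/3 ≈ -1.6667)
(C(-2)*((((4*(-4))*2 + 6)*(5 - 1))*r))*34 = ((-1*(-2))*((((4*(-4))*2 + 6)*(5 - 1))*(-5/3)))*34 = (2*(((-16*2 + 6)*4)*(-5/3)))*34 = (2*(((-32 + 6)*4)*(-5/3)))*34 = (2*(-26*4*(-5/3)))*34 = (2*(-104*(-5/3)))*34 = (2*(520/3))*34 = (1040/3)*34 = 35360/3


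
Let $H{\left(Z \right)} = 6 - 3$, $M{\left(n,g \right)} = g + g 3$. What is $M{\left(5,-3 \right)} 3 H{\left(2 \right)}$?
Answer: $-108$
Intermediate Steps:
$M{\left(n,g \right)} = 4 g$ ($M{\left(n,g \right)} = g + 3 g = 4 g$)
$H{\left(Z \right)} = 3$
$M{\left(5,-3 \right)} 3 H{\left(2 \right)} = 4 \left(-3\right) 3 \cdot 3 = \left(-12\right) 3 \cdot 3 = \left(-36\right) 3 = -108$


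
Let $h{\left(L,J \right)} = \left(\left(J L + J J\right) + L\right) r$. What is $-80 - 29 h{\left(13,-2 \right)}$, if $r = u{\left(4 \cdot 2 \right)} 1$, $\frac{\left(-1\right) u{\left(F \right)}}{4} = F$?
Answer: $-8432$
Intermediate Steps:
$u{\left(F \right)} = - 4 F$
$r = -32$ ($r = - 4 \cdot 4 \cdot 2 \cdot 1 = \left(-4\right) 8 \cdot 1 = \left(-32\right) 1 = -32$)
$h{\left(L,J \right)} = - 32 L - 32 J^{2} - 32 J L$ ($h{\left(L,J \right)} = \left(\left(J L + J J\right) + L\right) \left(-32\right) = \left(\left(J L + J^{2}\right) + L\right) \left(-32\right) = \left(\left(J^{2} + J L\right) + L\right) \left(-32\right) = \left(L + J^{2} + J L\right) \left(-32\right) = - 32 L - 32 J^{2} - 32 J L$)
$-80 - 29 h{\left(13,-2 \right)} = -80 - 29 \left(\left(-32\right) 13 - 32 \left(-2\right)^{2} - \left(-64\right) 13\right) = -80 - 29 \left(-416 - 128 + 832\right) = -80 - 8352 = -8432$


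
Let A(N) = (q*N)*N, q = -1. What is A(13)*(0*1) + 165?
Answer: 165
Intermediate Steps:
A(N) = -N² (A(N) = (-N)*N = -N²)
A(13)*(0*1) + 165 = (-1*13²)*(0*1) + 165 = -1*169*0 + 165 = -169*0 + 165 = 0 + 165 = 165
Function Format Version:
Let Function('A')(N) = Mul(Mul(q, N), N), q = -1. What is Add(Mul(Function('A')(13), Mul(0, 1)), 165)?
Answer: 165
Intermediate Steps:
Function('A')(N) = Mul(-1, Pow(N, 2)) (Function('A')(N) = Mul(Mul(-1, N), N) = Mul(-1, Pow(N, 2)))
Add(Mul(Function('A')(13), Mul(0, 1)), 165) = Add(Mul(Mul(-1, Pow(13, 2)), Mul(0, 1)), 165) = Add(Mul(Mul(-1, 169), 0), 165) = Add(Mul(-169, 0), 165) = Add(0, 165) = 165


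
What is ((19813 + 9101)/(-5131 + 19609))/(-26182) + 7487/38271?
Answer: 472823013893/2417853319986 ≈ 0.19555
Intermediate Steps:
((19813 + 9101)/(-5131 + 19609))/(-26182) + 7487/38271 = (28914/14478)*(-1/26182) + 7487*(1/38271) = (28914*(1/14478))*(-1/26182) + 7487/38271 = (4819/2413)*(-1/26182) + 7487/38271 = -4819/63177166 + 7487/38271 = 472823013893/2417853319986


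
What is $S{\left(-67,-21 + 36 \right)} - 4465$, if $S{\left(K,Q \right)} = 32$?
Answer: $-4433$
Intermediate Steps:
$S{\left(-67,-21 + 36 \right)} - 4465 = 32 - 4465 = -4433$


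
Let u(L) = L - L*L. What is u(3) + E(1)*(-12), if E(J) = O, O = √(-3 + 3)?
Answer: -6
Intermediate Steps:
u(L) = L - L²
O = 0 (O = √0 = 0)
E(J) = 0
u(3) + E(1)*(-12) = 3*(1 - 1*3) + 0*(-12) = 3*(1 - 3) + 0 = 3*(-2) + 0 = -6 + 0 = -6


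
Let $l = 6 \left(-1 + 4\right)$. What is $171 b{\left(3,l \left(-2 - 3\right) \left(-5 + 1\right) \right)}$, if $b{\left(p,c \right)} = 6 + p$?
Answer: $1539$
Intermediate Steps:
$l = 18$ ($l = 6 \cdot 3 = 18$)
$171 b{\left(3,l \left(-2 - 3\right) \left(-5 + 1\right) \right)} = 171 \left(6 + 3\right) = 171 \cdot 9 = 1539$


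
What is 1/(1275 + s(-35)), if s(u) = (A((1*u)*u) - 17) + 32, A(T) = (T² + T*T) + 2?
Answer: 1/3002542 ≈ 3.3305e-7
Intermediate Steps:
A(T) = 2 + 2*T² (A(T) = (T² + T²) + 2 = 2*T² + 2 = 2 + 2*T²)
s(u) = 17 + 2*u⁴ (s(u) = ((2 + 2*((1*u)*u)²) - 17) + 32 = ((2 + 2*(u*u)²) - 17) + 32 = ((2 + 2*(u²)²) - 17) + 32 = ((2 + 2*u⁴) - 17) + 32 = (-15 + 2*u⁴) + 32 = 17 + 2*u⁴)
1/(1275 + s(-35)) = 1/(1275 + (17 + 2*(-35)⁴)) = 1/(1275 + (17 + 2*1500625)) = 1/(1275 + (17 + 3001250)) = 1/(1275 + 3001267) = 1/3002542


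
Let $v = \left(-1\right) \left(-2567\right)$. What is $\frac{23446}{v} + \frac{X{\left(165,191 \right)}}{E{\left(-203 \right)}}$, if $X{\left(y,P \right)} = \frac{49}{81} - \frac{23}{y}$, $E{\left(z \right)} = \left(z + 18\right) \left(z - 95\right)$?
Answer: $\frac{2879220112429}{315232926525} \approx 9.1336$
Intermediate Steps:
$v = 2567$
$E{\left(z \right)} = \left(-95 + z\right) \left(18 + z\right)$ ($E{\left(z \right)} = \left(18 + z\right) \left(-95 + z\right) = \left(-95 + z\right) \left(18 + z\right)$)
$X{\left(y,P \right)} = \frac{49}{81} - \frac{23}{y}$ ($X{\left(y,P \right)} = 49 \cdot \frac{1}{81} - \frac{23}{y} = \frac{49}{81} - \frac{23}{y}$)
$\frac{23446}{v} + \frac{X{\left(165,191 \right)}}{E{\left(-203 \right)}} = \frac{23446}{2567} + \frac{\frac{49}{81} - \frac{23}{165}}{-1710 + \left(-203\right)^{2} - -15631} = 23446 \cdot \frac{1}{2567} + \frac{\frac{49}{81} - \frac{23}{165}}{-1710 + 41209 + 15631} = \frac{23446}{2567} + \frac{\frac{49}{81} - \frac{23}{165}}{55130} = \frac{23446}{2567} + \frac{2074}{4455} \cdot \frac{1}{55130} = \frac{23446}{2567} + \frac{1037}{122802075} = \frac{2879220112429}{315232926525}$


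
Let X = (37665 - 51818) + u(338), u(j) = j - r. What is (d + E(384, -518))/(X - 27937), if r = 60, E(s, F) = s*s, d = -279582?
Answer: 66063/20906 ≈ 3.1600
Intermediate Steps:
E(s, F) = s²
u(j) = -60 + j (u(j) = j - 1*60 = j - 60 = -60 + j)
X = -13875 (X = (37665 - 51818) + (-60 + 338) = -14153 + 278 = -13875)
(d + E(384, -518))/(X - 27937) = (-279582 + 384²)/(-13875 - 27937) = (-279582 + 147456)/(-41812) = -132126*(-1/41812) = 66063/20906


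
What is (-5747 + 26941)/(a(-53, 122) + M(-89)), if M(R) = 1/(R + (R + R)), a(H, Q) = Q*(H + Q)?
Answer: 5658798/2247605 ≈ 2.5177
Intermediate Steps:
M(R) = 1/(3*R) (M(R) = 1/(R + 2*R) = 1/(3*R))
(-5747 + 26941)/(a(-53, 122) + M(-89)) = (-5747 + 26941)/(122*(-53 + 122) + (⅓)/(-89)) = 21194/(122*69 + (⅓)*(-1/89)) = 21194/(8418 - 1/267) = 21194/(2247605/267) = 21194*(267/2247605) = 5658798/2247605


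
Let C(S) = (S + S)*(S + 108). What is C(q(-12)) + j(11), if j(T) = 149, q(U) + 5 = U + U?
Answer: -4433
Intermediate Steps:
q(U) = -5 + 2*U (q(U) = -5 + (U + U) = -5 + 2*U)
C(S) = 2*S*(108 + S) (C(S) = (2*S)*(108 + S) = 2*S*(108 + S))
C(q(-12)) + j(11) = 2*(-5 + 2*(-12))*(108 + (-5 + 2*(-12))) + 149 = 2*(-5 - 24)*(108 + (-5 - 24)) + 149 = 2*(-29)*(108 - 29) + 149 = 2*(-29)*79 + 149 = -4582 + 149 = -4433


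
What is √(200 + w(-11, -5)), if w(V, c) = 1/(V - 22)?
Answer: √217767/33 ≈ 14.141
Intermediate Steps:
w(V, c) = 1/(-22 + V)
√(200 + w(-11, -5)) = √(200 + 1/(-22 - 11)) = √(200 + 1/(-33)) = √(200 - 1/33) = √(6599/33) = √217767/33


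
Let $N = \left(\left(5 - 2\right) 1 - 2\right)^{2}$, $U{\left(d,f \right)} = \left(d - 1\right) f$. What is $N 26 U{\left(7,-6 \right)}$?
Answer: $-936$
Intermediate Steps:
$U{\left(d,f \right)} = f \left(-1 + d\right)$ ($U{\left(d,f \right)} = \left(-1 + d\right) f = f \left(-1 + d\right)$)
$N = 1$ ($N = \left(3 \cdot 1 - 2\right)^{2} = \left(3 - 2\right)^{2} = 1^{2} = 1$)
$N 26 U{\left(7,-6 \right)} = 1 \cdot 26 \left(- 6 \left(-1 + 7\right)\right) = 26 \left(\left(-6\right) 6\right) = 26 \left(-36\right) = -936$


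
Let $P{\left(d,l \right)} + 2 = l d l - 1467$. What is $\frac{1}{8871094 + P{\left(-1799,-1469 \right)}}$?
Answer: $- \frac{1}{3873302214} \approx -2.5818 \cdot 10^{-10}$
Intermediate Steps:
$P{\left(d,l \right)} = -1469 + d l^{2}$ ($P{\left(d,l \right)} = -2 + \left(l d l - 1467\right) = -2 + \left(d l l - 1467\right) = -2 + \left(d l^{2} - 1467\right) = -2 + \left(-1467 + d l^{2}\right) = -1469 + d l^{2}$)
$\frac{1}{8871094 + P{\left(-1799,-1469 \right)}} = \frac{1}{8871094 - \left(1469 + 1799 \left(-1469\right)^{2}\right)} = \frac{1}{8871094 - 3882173308} = \frac{1}{-3873302214} = - \frac{1}{3873302214}$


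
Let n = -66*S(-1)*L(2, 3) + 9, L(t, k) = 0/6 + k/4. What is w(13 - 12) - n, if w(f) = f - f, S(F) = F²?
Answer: 81/2 ≈ 40.500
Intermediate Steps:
L(t, k) = k/4 (L(t, k) = 0*(⅙) + k*(¼) = 0 + k/4 = k/4)
n = -81/2 (n = -66*(-1)²*(¼)*3 + 9 = -66*3/4 + 9 = -66*¾ + 9 = -99/2 + 9 = -81/2 ≈ -40.500)
w(f) = 0
w(13 - 12) - n = 0 - 1*(-81/2) = 0 + 81/2 = 81/2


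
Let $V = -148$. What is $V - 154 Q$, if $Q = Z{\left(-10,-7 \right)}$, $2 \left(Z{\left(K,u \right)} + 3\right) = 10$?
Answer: $-456$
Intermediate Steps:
$Z{\left(K,u \right)} = 2$ ($Z{\left(K,u \right)} = -3 + \frac{1}{2} \cdot 10 = -3 + 5 = 2$)
$Q = 2$
$V - 154 Q = -148 - 308 = -456$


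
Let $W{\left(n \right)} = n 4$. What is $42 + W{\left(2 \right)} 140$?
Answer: $1162$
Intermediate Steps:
$W{\left(n \right)} = 4 n$
$42 + W{\left(2 \right)} 140 = 42 + 4 \cdot 2 \cdot 140 = 42 + 8 \cdot 140 = 42 + 1120 = 1162$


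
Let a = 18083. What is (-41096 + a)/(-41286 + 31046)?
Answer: 23013/10240 ≈ 2.2474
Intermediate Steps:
(-41096 + a)/(-41286 + 31046) = (-41096 + 18083)/(-41286 + 31046) = -23013/(-10240) = -23013*(-1/10240) = 23013/10240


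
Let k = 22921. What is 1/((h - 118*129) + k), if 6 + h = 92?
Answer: 1/7785 ≈ 0.00012845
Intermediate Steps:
h = 86 (h = -6 + 92 = 86)
1/((h - 118*129) + k) = 1/((86 - 118*129) + 22921) = 1/((86 - 15222) + 22921) = 1/(-15136 + 22921) = 1/7785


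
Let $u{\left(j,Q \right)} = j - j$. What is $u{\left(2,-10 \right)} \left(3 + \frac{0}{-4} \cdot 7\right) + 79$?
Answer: $79$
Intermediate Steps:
$u{\left(j,Q \right)} = 0$
$u{\left(2,-10 \right)} \left(3 + \frac{0}{-4} \cdot 7\right) + 79 = 0 \left(3 + \frac{0}{-4} \cdot 7\right) + 79 = 0 \left(3 + 0 \left(- \frac{1}{4}\right) 7\right) + 79 = 0 \left(3 + 0 \cdot 7\right) + 79 = 0 \left(3 + 0\right) + 79 = 0 \cdot 3 + 79 = 0 + 79 = 79$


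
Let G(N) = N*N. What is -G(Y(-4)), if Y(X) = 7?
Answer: -49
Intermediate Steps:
G(N) = N**2
-G(Y(-4)) = -1*7**2 = -1*49 = -49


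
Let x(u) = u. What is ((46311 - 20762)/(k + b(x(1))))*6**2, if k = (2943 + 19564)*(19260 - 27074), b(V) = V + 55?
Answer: -153294/29311607 ≈ -0.0052298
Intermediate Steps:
b(V) = 55 + V
k = -175869698 (k = 22507*(-7814) = -175869698)
((46311 - 20762)/(k + b(x(1))))*6**2 = ((46311 - 20762)/(-175869698 + (55 + 1)))*6**2 = (25549/(-175869698 + 56))*36 = (25549/(-175869642))*36 = (25549*(-1/175869642))*36 = -25549/175869642*36 = -153294/29311607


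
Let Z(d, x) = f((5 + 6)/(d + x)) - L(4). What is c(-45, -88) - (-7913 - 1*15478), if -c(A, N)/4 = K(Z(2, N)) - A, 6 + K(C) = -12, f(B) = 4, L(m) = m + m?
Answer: 23283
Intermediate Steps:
L(m) = 2*m
Z(d, x) = -4 (Z(d, x) = 4 - 2*4 = 4 - 1*8 = 4 - 8 = -4)
K(C) = -18 (K(C) = -6 - 12 = -18)
c(A, N) = 72 + 4*A (c(A, N) = -4*(-18 - A) = 72 + 4*A)
c(-45, -88) - (-7913 - 1*15478) = (72 + 4*(-45)) - (-7913 - 1*15478) = (72 - 180) - (-7913 - 15478) = -108 - 1*(-23391) = -108 + 23391 = 23283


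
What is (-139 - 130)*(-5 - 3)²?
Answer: -17216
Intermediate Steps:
(-139 - 130)*(-5 - 3)² = -269*(-8)² = -269*64 = -17216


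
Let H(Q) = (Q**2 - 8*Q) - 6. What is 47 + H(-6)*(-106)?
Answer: -8221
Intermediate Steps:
H(Q) = -6 + Q**2 - 8*Q
47 + H(-6)*(-106) = 47 + (-6 + (-6)**2 - 8*(-6))*(-106) = 47 + (-6 + 36 + 48)*(-106) = 47 + 78*(-106) = 47 - 8268 = -8221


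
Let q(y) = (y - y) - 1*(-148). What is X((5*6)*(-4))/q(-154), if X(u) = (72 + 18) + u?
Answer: -15/74 ≈ -0.20270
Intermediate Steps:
X(u) = 90 + u
q(y) = 148 (q(y) = 0 + 148 = 148)
X((5*6)*(-4))/q(-154) = (90 + (5*6)*(-4))/148 = (90 + 30*(-4))*(1/148) = (90 - 120)*(1/148) = -30*1/148 = -15/74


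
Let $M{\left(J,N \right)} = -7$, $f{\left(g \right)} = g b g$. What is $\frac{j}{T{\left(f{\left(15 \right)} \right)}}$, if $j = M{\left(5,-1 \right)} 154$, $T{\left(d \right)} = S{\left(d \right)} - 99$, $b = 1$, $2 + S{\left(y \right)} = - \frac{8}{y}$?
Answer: $\frac{242550}{22733} \approx 10.67$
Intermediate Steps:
$S{\left(y \right)} = -2 - \frac{8}{y}$
$f{\left(g \right)} = g^{2}$ ($f{\left(g \right)} = g 1 g = g g = g^{2}$)
$T{\left(d \right)} = -101 - \frac{8}{d}$ ($T{\left(d \right)} = \left(-2 - \frac{8}{d}\right) - 99 = -101 - \frac{8}{d}$)
$j = -1078$ ($j = \left(-7\right) 154 = -1078$)
$\frac{j}{T{\left(f{\left(15 \right)} \right)}} = - \frac{1078}{-101 - \frac{8}{15^{2}}} = - \frac{1078}{-101 - \frac{8}{225}} = - \frac{1078}{- \frac{22733}{225}} = \left(-1078\right) \left(- \frac{225}{22733}\right) = \frac{242550}{22733}$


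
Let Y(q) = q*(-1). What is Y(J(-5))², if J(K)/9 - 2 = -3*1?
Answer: 81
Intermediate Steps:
J(K) = -9 (J(K) = 18 + 9*(-3*1) = 18 + 9*(-3) = 18 - 27 = -9)
Y(q) = -q
Y(J(-5))² = (-1*(-9))² = 9² = 81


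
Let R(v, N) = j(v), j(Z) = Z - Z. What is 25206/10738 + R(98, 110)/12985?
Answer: 12603/5369 ≈ 2.3474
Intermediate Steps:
j(Z) = 0
R(v, N) = 0
25206/10738 + R(98, 110)/12985 = 25206/10738 + 0/12985 = 25206*(1/10738) + 0*(1/12985) = 12603/5369 + 0 = 12603/5369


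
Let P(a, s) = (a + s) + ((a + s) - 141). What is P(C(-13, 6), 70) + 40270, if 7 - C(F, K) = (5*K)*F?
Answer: 41063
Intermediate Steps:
C(F, K) = 7 - 5*F*K (C(F, K) = 7 - 5*K*F = 7 - 5*F*K)
P(a, s) = -141 + 2*a + 2*s (P(a, s) = (a + s) + (-141 + a + s) = -141 + 2*a + 2*s)
P(C(-13, 6), 70) + 40270 = (-141 + 2*(7 - 5*(-13)*6) + 2*70) + 40270 = (-141 + 2*(7 + 390) + 140) + 40270 = (-141 + 2*397 + 140) + 40270 = (-141 + 794 + 140) + 40270 = 793 + 40270 = 41063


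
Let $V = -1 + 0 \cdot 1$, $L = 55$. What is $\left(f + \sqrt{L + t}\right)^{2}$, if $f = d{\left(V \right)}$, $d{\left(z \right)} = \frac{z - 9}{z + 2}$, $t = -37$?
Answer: $118 - 60 \sqrt{2} \approx 33.147$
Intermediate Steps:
$V = -1$ ($V = -1 + 0 = -1$)
$d{\left(z \right)} = \frac{-9 + z}{2 + z}$
$f = -10$ ($f = \frac{-9 - 1}{2 - 1} = 1^{-1} \left(-10\right) = 1 \left(-10\right) = -10$)
$\left(f + \sqrt{L + t}\right)^{2} = \left(-10 + \sqrt{55 - 37}\right)^{2} = \left(-10 + \sqrt{18}\right)^{2} = \left(-10 + 3 \sqrt{2}\right)^{2}$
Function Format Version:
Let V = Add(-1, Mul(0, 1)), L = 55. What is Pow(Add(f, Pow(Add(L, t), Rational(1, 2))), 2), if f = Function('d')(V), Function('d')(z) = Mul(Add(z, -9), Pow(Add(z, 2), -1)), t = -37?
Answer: Add(118, Mul(-60, Pow(2, Rational(1, 2)))) ≈ 33.147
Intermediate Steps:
V = -1 (V = Add(-1, 0) = -1)
Function('d')(z) = Mul(Pow(Add(2, z), -1), Add(-9, z)) (Function('d')(z) = Mul(Add(-9, z), Pow(Add(2, z), -1)) = Mul(Pow(Add(2, z), -1), Add(-9, z)))
f = -10 (f = Mul(Pow(Add(2, -1), -1), Add(-9, -1)) = Mul(Pow(1, -1), -10) = Mul(1, -10) = -10)
Pow(Add(f, Pow(Add(L, t), Rational(1, 2))), 2) = Pow(Add(-10, Pow(Add(55, -37), Rational(1, 2))), 2) = Pow(Add(-10, Pow(18, Rational(1, 2))), 2) = Pow(Add(-10, Mul(3, Pow(2, Rational(1, 2)))), 2)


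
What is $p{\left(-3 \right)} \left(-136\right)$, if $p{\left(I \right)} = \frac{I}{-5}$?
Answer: $- \frac{408}{5} \approx -81.6$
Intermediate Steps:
$p{\left(I \right)} = - \frac{I}{5}$ ($p{\left(I \right)} = I \left(- \frac{1}{5}\right) = - \frac{I}{5}$)
$p{\left(-3 \right)} \left(-136\right) = \left(- \frac{1}{5}\right) \left(-3\right) \left(-136\right) = \frac{3}{5} \left(-136\right) = - \frac{408}{5}$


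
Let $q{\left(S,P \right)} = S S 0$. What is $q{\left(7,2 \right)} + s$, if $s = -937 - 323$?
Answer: $-1260$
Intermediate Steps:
$q{\left(S,P \right)} = 0$ ($q{\left(S,P \right)} = S^{2} \cdot 0 = 0$)
$s = -1260$
$q{\left(7,2 \right)} + s = 0 - 1260 = -1260$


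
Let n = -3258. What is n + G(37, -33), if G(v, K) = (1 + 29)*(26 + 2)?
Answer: -2418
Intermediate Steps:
G(v, K) = 840 (G(v, K) = 30*28 = 840)
n + G(37, -33) = -3258 + 840 = -2418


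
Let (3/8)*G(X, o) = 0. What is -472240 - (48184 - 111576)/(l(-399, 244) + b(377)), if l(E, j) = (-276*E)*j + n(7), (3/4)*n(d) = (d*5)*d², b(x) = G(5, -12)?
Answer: -1359673873448/2879201 ≈ -4.7224e+5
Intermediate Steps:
G(X, o) = 0 (G(X, o) = (8/3)*0 = 0)
b(x) = 0
n(d) = 20*d³/3 (n(d) = 4*((d*5)*d²)/3 = 4*((5*d)*d²)/3 = 4*(5*d³)/3 = 20*d³/3)
l(E, j) = 6860/3 - 276*E*j (l(E, j) = (-276*E)*j + (20/3)*7³ = -276*E*j + (20/3)*343 = -276*E*j + 6860/3 = 6860/3 - 276*E*j)
-472240 - (48184 - 111576)/(l(-399, 244) + b(377)) = -472240 - (48184 - 111576)/((6860/3 - 276*(-399)*244) + 0) = -472240 - (-63392)/((6860/3 + 26870256) + 0) = -472240 - (-63392)/(80617628/3 + 0) = -472240 - (-63392)/80617628/3 = -472240 - (-63392)*3/80617628 = -472240 - 1*(-6792/2879201) = -472240 + 6792/2879201 = -1359673873448/2879201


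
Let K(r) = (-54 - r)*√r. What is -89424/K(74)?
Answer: 5589*√74/592 ≈ 81.214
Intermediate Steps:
K(r) = √r*(-54 - r)
-89424/K(74) = -89424*√74/(74*(-54 - 1*74)) = -89424*√74/(74*(-54 - 74)) = -89424*(-√74/9472) = -(-5589)*√74/592 = 5589*√74/592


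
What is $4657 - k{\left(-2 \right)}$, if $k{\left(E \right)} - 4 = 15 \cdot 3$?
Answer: $4608$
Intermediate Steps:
$k{\left(E \right)} = 49$ ($k{\left(E \right)} = 4 + 15 \cdot 3 = 4 + 45 = 49$)
$4657 - k{\left(-2 \right)} = 4657 - 49 = 4608$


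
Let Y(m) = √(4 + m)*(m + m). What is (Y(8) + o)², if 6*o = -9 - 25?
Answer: 27937/9 - 1088*√3/3 ≈ 2476.0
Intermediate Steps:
Y(m) = 2*m*√(4 + m) (Y(m) = √(4 + m)*(2*m) = 2*m*√(4 + m))
o = -17/3 (o = (-9 - 25)/6 = (⅙)*(-34) = -17/3 ≈ -5.6667)
(Y(8) + o)² = (2*8*√(4 + 8) - 17/3)² = (2*8*√12 - 17/3)² = (2*8*(2*√3) - 17/3)² = (32*√3 - 17/3)² = (-17/3 + 32*√3)²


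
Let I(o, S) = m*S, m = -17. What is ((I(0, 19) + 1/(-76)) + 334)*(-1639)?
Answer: -1368565/76 ≈ -18007.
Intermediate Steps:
I(o, S) = -17*S
((I(0, 19) + 1/(-76)) + 334)*(-1639) = ((-17*19 + 1/(-76)) + 334)*(-1639) = ((-323 - 1/76) + 334)*(-1639) = (-24549/76 + 334)*(-1639) = (835/76)*(-1639) = -1368565/76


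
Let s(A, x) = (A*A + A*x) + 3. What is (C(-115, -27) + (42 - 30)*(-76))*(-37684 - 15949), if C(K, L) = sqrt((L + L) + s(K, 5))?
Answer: 48913296 - 53633*sqrt(12599) ≈ 4.2893e+7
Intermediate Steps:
s(A, x) = 3 + A**2 + A*x (s(A, x) = (A**2 + A*x) + 3 = 3 + A**2 + A*x)
C(K, L) = sqrt(3 + K**2 + 2*L + 5*K) (C(K, L) = sqrt((L + L) + (3 + K**2 + K*5)) = sqrt(2*L + (3 + K**2 + 5*K)) = sqrt(3 + K**2 + 2*L + 5*K))
(C(-115, -27) + (42 - 30)*(-76))*(-37684 - 15949) = (sqrt(3 + (-115)**2 + 2*(-27) + 5*(-115)) + (42 - 30)*(-76))*(-37684 - 15949) = (sqrt(3 + 13225 - 54 - 575) + 12*(-76))*(-53633) = (sqrt(12599) - 912)*(-53633) = (-912 + sqrt(12599))*(-53633) = 48913296 - 53633*sqrt(12599)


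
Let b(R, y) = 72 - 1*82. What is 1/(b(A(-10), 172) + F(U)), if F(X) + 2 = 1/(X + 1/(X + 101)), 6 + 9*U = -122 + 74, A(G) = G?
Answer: -569/6923 ≈ -0.082190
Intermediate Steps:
U = -6 (U = -2/3 + (-122 + 74)/9 = -2/3 + (1/9)*(-48) = -2/3 - 16/3 = -6)
b(R, y) = -10 (b(R, y) = 72 - 82 = -10)
F(X) = -2 + 1/(X + 1/(101 + X)) (F(X) = -2 + 1/(X + 1/(X + 101)) = -2 + 1/(X + 1/(101 + X)))
1/(b(A(-10), 172) + F(U)) = 1/(-10 + (99 - 201*(-6) - 2*(-6)**2)/(1 + (-6)**2 + 101*(-6))) = 1/(-10 + (99 + 1206 - 2*36)/(1 + 36 - 606)) = 1/(-10 + (99 + 1206 - 72)/(-569)) = 1/(-10 - 1/569*1233) = 1/(-10 - 1233/569) = 1/(-6923/569) = -569/6923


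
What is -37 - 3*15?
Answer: -82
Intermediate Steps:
-37 - 3*15 = -37 - 45 = -82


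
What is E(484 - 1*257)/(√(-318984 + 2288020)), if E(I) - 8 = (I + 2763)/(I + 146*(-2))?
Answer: -19*√492259/492259 ≈ -0.027081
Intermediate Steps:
E(I) = 8 + (2763 + I)/(-292 + I) (E(I) = 8 + (I + 2763)/(I + 146*(-2)) = 8 + (2763 + I)/(I - 292) = 8 + (2763 + I)/(-292 + I))
E(484 - 1*257)/(√(-318984 + 2288020)) = ((427 + 9*(484 - 1*257))/(-292 + (484 - 1*257)))/(√(-318984 + 2288020)) = ((427 + 9*(484 - 257))/(-292 + (484 - 257)))/(√1969036) = ((427 + 9*227)/(-292 + 227))/((2*√492259)) = ((427 + 2043)/(-65))*(√492259/984518) = (-1/65*2470)*(√492259/984518) = -19*√492259/492259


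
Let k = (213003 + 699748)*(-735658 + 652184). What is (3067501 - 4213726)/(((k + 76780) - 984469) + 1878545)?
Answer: 382075/25396668706 ≈ 1.5044e-5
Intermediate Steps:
k = -76190976974 (k = 912751*(-83474) = -76190976974)
(3067501 - 4213726)/(((k + 76780) - 984469) + 1878545) = (3067501 - 4213726)/(((-76190976974 + 76780) - 984469) + 1878545) = -1146225/((-76190900194 - 984469) + 1878545) = -1146225/(-76191884663 + 1878545) = -1146225/(-76190006118) = -1146225*(-1/76190006118) = 382075/25396668706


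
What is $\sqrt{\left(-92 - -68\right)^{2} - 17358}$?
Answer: $i \sqrt{16782} \approx 129.55 i$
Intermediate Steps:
$\sqrt{\left(-92 - -68\right)^{2} - 17358} = \sqrt{\left(-92 + 68\right)^{2} - 17358} = \sqrt{\left(-24\right)^{2} - 17358} = \sqrt{576 - 17358} = \sqrt{-16782} = i \sqrt{16782}$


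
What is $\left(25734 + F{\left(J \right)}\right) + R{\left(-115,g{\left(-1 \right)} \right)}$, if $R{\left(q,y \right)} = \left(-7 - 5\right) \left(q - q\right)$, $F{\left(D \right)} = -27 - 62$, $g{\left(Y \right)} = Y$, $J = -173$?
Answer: $25645$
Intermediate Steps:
$F{\left(D \right)} = -89$ ($F{\left(D \right)} = -27 - 62 = -89$)
$R{\left(q,y \right)} = 0$ ($R{\left(q,y \right)} = \left(-7 - 5\right) 0 = \left(-12\right) 0 = 0$)
$\left(25734 + F{\left(J \right)}\right) + R{\left(-115,g{\left(-1 \right)} \right)} = \left(25734 - 89\right) + 0 = 25645 + 0 = 25645$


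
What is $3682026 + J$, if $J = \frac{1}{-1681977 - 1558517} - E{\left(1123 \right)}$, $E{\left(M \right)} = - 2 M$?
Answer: $\frac{11938861310367}{3240494} \approx 3.6843 \cdot 10^{6}$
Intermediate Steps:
$J = \frac{7278149523}{3240494}$ ($J = \frac{1}{-1681977 - 1558517} - \left(-2\right) 1123 = \frac{1}{-3240494} - -2246 = - \frac{1}{3240494} + 2246 = \frac{7278149523}{3240494} \approx 2246.0$)
$3682026 + J = 3682026 + \frac{7278149523}{3240494} = \frac{11938861310367}{3240494}$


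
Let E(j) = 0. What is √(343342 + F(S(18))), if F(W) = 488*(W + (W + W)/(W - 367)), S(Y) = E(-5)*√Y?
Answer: √343342 ≈ 585.95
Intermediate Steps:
S(Y) = 0 (S(Y) = 0*√Y = 0)
F(W) = 488*W + 976*W/(-367 + W) (F(W) = 488*(W + (2*W)/(-367 + W)) = 488*(W + 2*W/(-367 + W)) = 488*W + 976*W/(-367 + W))
√(343342 + F(S(18))) = √(343342 + 488*0*(-365 + 0)/(-367 + 0)) = √(343342 + 488*0*(-365)/(-367)) = √(343342 + 488*0*(-1/367)*(-365)) = √(343342 + 0) = √343342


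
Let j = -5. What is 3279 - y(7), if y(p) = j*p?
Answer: 3314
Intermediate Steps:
y(p) = -5*p
3279 - y(7) = 3279 - (-5)*7 = 3279 - 1*(-35) = 3279 + 35 = 3314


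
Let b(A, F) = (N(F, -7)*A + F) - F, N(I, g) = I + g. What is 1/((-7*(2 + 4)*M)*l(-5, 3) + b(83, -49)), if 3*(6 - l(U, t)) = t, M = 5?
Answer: -1/5698 ≈ -0.00017550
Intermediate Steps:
l(U, t) = 6 - t/3
b(A, F) = A*(-7 + F) (b(A, F) = ((F - 7)*A + F) - F = ((-7 + F)*A + F) - F = (A*(-7 + F) + F) - F = (F + A*(-7 + F)) - F = A*(-7 + F))
1/((-7*(2 + 4)*M)*l(-5, 3) + b(83, -49)) = 1/((-7*(2 + 4)*5)*(6 - 1/3*3) + 83*(-7 - 49)) = 1/((-42*5)*(6 - 1) + 83*(-56)) = 1/(-7*30*5 - 4648) = 1/(-210*5 - 4648) = 1/(-1050 - 4648) = 1/(-5698) = -1/5698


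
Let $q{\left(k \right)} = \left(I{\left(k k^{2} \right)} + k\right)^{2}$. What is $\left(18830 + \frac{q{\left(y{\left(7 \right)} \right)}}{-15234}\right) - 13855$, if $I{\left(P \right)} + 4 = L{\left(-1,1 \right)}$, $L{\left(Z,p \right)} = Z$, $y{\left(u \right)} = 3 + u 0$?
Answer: $\frac{37894573}{7617} \approx 4975.0$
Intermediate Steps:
$y{\left(u \right)} = 3$ ($y{\left(u \right)} = 3 + 0 = 3$)
$I{\left(P \right)} = -5$ ($I{\left(P \right)} = -4 - 1 = -5$)
$q{\left(k \right)} = \left(-5 + k\right)^{2}$
$\left(18830 + \frac{q{\left(y{\left(7 \right)} \right)}}{-15234}\right) - 13855 = \left(18830 + \frac{\left(-5 + 3\right)^{2}}{-15234}\right) - 13855 = \left(18830 + \left(-2\right)^{2} \left(- \frac{1}{15234}\right)\right) - 13855 = \left(18830 + 4 \left(- \frac{1}{15234}\right)\right) - 13855 = \left(18830 - \frac{2}{7617}\right) - 13855 = \frac{143428108}{7617} - 13855 = \frac{37894573}{7617}$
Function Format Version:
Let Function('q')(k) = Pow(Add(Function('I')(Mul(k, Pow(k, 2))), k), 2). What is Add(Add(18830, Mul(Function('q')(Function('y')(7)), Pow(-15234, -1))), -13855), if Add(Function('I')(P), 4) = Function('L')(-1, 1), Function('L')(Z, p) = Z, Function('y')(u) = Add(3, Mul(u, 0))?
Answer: Rational(37894573, 7617) ≈ 4975.0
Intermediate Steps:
Function('y')(u) = 3 (Function('y')(u) = Add(3, 0) = 3)
Function('I')(P) = -5 (Function('I')(P) = Add(-4, -1) = -5)
Function('q')(k) = Pow(Add(-5, k), 2)
Add(Add(18830, Mul(Function('q')(Function('y')(7)), Pow(-15234, -1))), -13855) = Add(Add(18830, Mul(Pow(Add(-5, 3), 2), Pow(-15234, -1))), -13855) = Add(Add(18830, Mul(Pow(-2, 2), Rational(-1, 15234))), -13855) = Add(Add(18830, Mul(4, Rational(-1, 15234))), -13855) = Add(Add(18830, Rational(-2, 7617)), -13855) = Add(Rational(143428108, 7617), -13855) = Rational(37894573, 7617)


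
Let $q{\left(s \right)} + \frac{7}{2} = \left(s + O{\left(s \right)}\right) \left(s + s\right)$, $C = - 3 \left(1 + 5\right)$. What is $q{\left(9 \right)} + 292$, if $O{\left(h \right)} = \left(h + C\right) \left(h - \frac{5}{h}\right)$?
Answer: $- \frac{1835}{2} \approx -917.5$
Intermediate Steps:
$C = -18$ ($C = \left(-3\right) 6 = -18$)
$O{\left(h \right)} = \left(-18 + h\right) \left(h - \frac{5}{h}\right)$ ($O{\left(h \right)} = \left(h - 18\right) \left(h - \frac{5}{h}\right) = \left(-18 + h\right) \left(h - \frac{5}{h}\right)$)
$q{\left(s \right)} = - \frac{7}{2} + 2 s \left(-5 + s^{2} - 17 s + \frac{90}{s}\right)$ ($q{\left(s \right)} = - \frac{7}{2} + \left(s + \left(-5 + s^{2} - 18 s + \frac{90}{s}\right)\right) \left(s + s\right) = - \frac{7}{2} + \left(-5 + s^{2} - 17 s + \frac{90}{s}\right) 2 s = - \frac{7}{2} + 2 s \left(-5 + s^{2} - 17 s + \frac{90}{s}\right)$)
$q{\left(9 \right)} + 292 = \left(\frac{353}{2} - 34 \cdot 9^{2} - 90 + 2 \cdot 9^{3}\right) + 292 = \left(\frac{353}{2} - 2754 - 90 + 2 \cdot 729\right) + 292 = \left(\frac{353}{2} - 2754 - 90 + 1458\right) + 292 = - \frac{2419}{2} + 292 = - \frac{1835}{2}$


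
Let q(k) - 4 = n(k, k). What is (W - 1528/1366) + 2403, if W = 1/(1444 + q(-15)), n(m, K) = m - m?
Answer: 2375422963/988984 ≈ 2401.9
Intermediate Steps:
n(m, K) = 0
q(k) = 4 (q(k) = 4 + 0 = 4)
W = 1/1448 (W = 1/(1444 + 4) = 1/1448 ≈ 0.00069061)
(W - 1528/1366) + 2403 = (1/1448 - 1528/1366) + 2403 = (1/1448 - 1528*1/1366) + 2403 = (1/1448 - 764/683) + 2403 = -1105589/988984 + 2403 = 2375422963/988984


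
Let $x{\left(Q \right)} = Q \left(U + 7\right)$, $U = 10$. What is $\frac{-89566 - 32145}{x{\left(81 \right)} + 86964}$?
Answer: $- \frac{121711}{88341} \approx -1.3777$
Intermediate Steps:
$x{\left(Q \right)} = 17 Q$ ($x{\left(Q \right)} = Q \left(10 + 7\right) = Q 17 = 17 Q$)
$\frac{-89566 - 32145}{x{\left(81 \right)} + 86964} = \frac{-89566 - 32145}{17 \cdot 81 + 86964} = - \frac{121711}{1377 + 86964} = - \frac{121711}{88341}$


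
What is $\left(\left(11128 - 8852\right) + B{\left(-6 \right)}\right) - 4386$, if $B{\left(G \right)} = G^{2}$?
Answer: $-2074$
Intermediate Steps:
$\left(\left(11128 - 8852\right) + B{\left(-6 \right)}\right) - 4386 = \left(\left(11128 - 8852\right) + \left(-6\right)^{2}\right) - 4386 = \left(2276 + 36\right) - 4386 = 2312 - 4386 = -2074$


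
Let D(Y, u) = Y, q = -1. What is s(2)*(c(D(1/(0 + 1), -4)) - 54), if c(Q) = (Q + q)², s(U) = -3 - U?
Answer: 270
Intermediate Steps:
c(Q) = (-1 + Q)² (c(Q) = (Q - 1)² = (-1 + Q)²)
s(2)*(c(D(1/(0 + 1), -4)) - 54) = (-3 - 1*2)*((-1 + 1/(0 + 1))² - 54) = (-3 - 2)*((-1 + 1/1)² - 54) = -5*((-1 + 1)² - 54) = -5*(0² - 54) = -5*(0 - 54) = -5*(-54) = 270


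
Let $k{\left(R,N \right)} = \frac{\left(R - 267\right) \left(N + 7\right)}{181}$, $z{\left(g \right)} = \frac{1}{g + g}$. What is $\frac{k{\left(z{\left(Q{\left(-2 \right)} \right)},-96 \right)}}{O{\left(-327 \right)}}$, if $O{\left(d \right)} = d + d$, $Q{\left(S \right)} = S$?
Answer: $- \frac{95141}{473496} \approx -0.20093$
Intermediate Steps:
$z{\left(g \right)} = \frac{1}{2 g}$
$O{\left(d \right)} = 2 d$
$k{\left(R,N \right)} = \frac{\left(-267 + R\right) \left(7 + N\right)}{181}$ ($k{\left(R,N \right)} = \left(-267 + R\right) \left(7 + N\right) \frac{1}{181} = \frac{\left(-267 + R\right) \left(7 + N\right)}{181}$)
$\frac{k{\left(z{\left(Q{\left(-2 \right)} \right)},-96 \right)}}{O{\left(-327 \right)}} = \frac{- \frac{1869}{181} - - \frac{25632}{181} + \frac{7 \frac{1}{2 \left(-2\right)}}{181} + \frac{1}{181} \left(-96\right) \frac{1}{2 \left(-2\right)}}{2 \left(-327\right)} = \frac{- \frac{1869}{181} + \frac{25632}{181} + \frac{7 \cdot \frac{1}{2} \left(- \frac{1}{2}\right)}{181} + \frac{1}{181} \left(-96\right) \frac{1}{2} \left(- \frac{1}{2}\right)}{-654} = \left(- \frac{1869}{181} + \frac{25632}{181} + \frac{7}{181} \left(- \frac{1}{4}\right) + \frac{1}{181} \left(-96\right) \left(- \frac{1}{4}\right)\right) \left(- \frac{1}{654}\right) = \left(- \frac{1869}{181} + \frac{25632}{181} - \frac{7}{724} + \frac{24}{181}\right) \left(- \frac{1}{654}\right) = \frac{95141}{724} \left(- \frac{1}{654}\right) = - \frac{95141}{473496}$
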